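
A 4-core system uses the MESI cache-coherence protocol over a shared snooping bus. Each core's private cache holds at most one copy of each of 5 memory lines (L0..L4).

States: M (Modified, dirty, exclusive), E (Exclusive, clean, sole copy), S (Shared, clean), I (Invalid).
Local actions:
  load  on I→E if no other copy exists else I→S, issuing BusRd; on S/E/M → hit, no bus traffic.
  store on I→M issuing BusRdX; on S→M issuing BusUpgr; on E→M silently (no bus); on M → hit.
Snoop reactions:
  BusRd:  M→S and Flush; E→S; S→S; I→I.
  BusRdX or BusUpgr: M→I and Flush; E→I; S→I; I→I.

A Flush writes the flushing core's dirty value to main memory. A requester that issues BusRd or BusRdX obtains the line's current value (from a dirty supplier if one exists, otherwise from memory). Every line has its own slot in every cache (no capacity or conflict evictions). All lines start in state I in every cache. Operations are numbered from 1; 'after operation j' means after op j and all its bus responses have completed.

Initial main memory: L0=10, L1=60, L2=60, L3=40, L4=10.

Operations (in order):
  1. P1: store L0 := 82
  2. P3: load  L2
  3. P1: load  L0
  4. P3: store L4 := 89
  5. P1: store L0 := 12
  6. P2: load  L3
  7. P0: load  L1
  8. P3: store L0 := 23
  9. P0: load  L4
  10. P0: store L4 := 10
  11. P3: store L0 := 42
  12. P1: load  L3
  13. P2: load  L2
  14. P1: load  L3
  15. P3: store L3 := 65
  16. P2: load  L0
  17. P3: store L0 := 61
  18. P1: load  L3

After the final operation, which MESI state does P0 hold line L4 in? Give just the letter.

state = M

  op1 P1: store L0 := 82 → I/M/I/I on L0; bus BusRdX; mem=10
  op2 P3: load  L2 → I/I/I/E on L2; bus BusRd; mem=60
  op3 P1: load  L0 → I/M/I/I on L0; bus (none); mem=10
  op4 P3: store L4 := 89 → I/I/I/M on L4; bus BusRdX; mem=10
  op5 P1: store L0 := 12 → I/M/I/I on L0; bus (none); mem=10
  op6 P2: load  L3 → I/I/E/I on L3; bus BusRd; mem=40
  op7 P0: load  L1 → E/I/I/I on L1; bus BusRd; mem=60
  op8 P3: store L0 := 23 → I/I/I/M on L0; bus BusRdX Flush; mem=12
  op9 P0: load  L4 → S/I/I/S on L4; bus BusRd Flush; mem=89
  op10 P0: store L4 := 10 → M/I/I/I on L4; bus BusUpgr; mem=89
  op11 P3: store L0 := 42 → I/I/I/M on L0; bus (none); mem=12
  op12 P1: load  L3 → I/S/S/I on L3; bus BusRd; mem=40
  op13 P2: load  L2 → I/I/S/S on L2; bus BusRd; mem=60
  op14 P1: load  L3 → I/S/S/I on L3; bus (none); mem=40
  op15 P3: store L3 := 65 → I/I/I/M on L3; bus BusRdX; mem=40
  op16 P2: load  L0 → I/I/S/S on L0; bus BusRd Flush; mem=42
  op17 P3: store L0 := 61 → I/I/I/M on L0; bus BusUpgr; mem=42
  op18 P1: load  L3 → I/S/I/S on L3; bus BusRd Flush; mem=65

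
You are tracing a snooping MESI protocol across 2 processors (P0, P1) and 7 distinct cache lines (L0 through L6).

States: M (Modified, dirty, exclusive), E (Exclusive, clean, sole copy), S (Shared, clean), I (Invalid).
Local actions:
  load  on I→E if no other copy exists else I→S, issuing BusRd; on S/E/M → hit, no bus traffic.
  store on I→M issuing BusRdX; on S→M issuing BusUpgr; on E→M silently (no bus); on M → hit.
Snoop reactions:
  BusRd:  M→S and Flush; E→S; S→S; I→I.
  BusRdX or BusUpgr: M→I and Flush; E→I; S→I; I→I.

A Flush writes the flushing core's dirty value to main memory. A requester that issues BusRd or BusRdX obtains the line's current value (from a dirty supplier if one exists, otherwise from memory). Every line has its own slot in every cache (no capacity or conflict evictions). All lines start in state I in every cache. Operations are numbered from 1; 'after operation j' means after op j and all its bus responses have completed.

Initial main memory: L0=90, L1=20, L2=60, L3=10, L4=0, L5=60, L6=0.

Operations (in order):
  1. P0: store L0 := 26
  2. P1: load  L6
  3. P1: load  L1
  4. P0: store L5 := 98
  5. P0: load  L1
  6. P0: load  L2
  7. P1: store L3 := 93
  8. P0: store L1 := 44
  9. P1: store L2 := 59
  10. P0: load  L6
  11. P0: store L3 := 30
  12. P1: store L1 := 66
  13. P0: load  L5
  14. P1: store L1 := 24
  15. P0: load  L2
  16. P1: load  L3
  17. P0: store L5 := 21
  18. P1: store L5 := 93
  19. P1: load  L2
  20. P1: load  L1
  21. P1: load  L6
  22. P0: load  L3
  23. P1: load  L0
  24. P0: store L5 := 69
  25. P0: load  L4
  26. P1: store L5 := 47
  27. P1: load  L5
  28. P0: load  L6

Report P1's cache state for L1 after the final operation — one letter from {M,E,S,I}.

[1] P0: store L0 := 26 | P0:M(26), P1:I | bus: BusRdX
[2] P1: load  L6 | P0:I, P1:E(0) | bus: BusRd
[3] P1: load  L1 | P0:I, P1:E(20) | bus: BusRd
[4] P0: store L5 := 98 | P0:M(98), P1:I | bus: BusRdX
[5] P0: load  L1 | P0:S(20), P1:S(20) | bus: BusRd
[6] P0: load  L2 | P0:E(60), P1:I | bus: BusRd
[7] P1: store L3 := 93 | P0:I, P1:M(93) | bus: BusRdX
[8] P0: store L1 := 44 | P0:M(44), P1:I | bus: BusUpgr
[9] P1: store L2 := 59 | P0:I, P1:M(59) | bus: BusRdX
[10] P0: load  L6 | P0:S(0), P1:S(0) | bus: BusRd
[11] P0: store L3 := 30 | P0:M(30), P1:I | bus: BusRdX,Flush
[12] P1: store L1 := 66 | P0:I, P1:M(66) | bus: BusRdX,Flush
[13] P0: load  L5 | P0:M(98), P1:I | bus: none
[14] P1: store L1 := 24 | P0:I, P1:M(24) | bus: none
[15] P0: load  L2 | P0:S(59), P1:S(59) | bus: BusRd,Flush
[16] P1: load  L3 | P0:S(30), P1:S(30) | bus: BusRd,Flush
[17] P0: store L5 := 21 | P0:M(21), P1:I | bus: none
[18] P1: store L5 := 93 | P0:I, P1:M(93) | bus: BusRdX,Flush
[19] P1: load  L2 | P0:S(59), P1:S(59) | bus: none
[20] P1: load  L1 | P0:I, P1:M(24) | bus: none
[21] P1: load  L6 | P0:S(0), P1:S(0) | bus: none
[22] P0: load  L3 | P0:S(30), P1:S(30) | bus: none
[23] P1: load  L0 | P0:S(26), P1:S(26) | bus: BusRd,Flush
[24] P0: store L5 := 69 | P0:M(69), P1:I | bus: BusRdX,Flush
[25] P0: load  L4 | P0:E(0), P1:I | bus: BusRd
[26] P1: store L5 := 47 | P0:I, P1:M(47) | bus: BusRdX,Flush
[27] P1: load  L5 | P0:I, P1:M(47) | bus: none
[28] P0: load  L6 | P0:S(0), P1:S(0) | bus: none

state = M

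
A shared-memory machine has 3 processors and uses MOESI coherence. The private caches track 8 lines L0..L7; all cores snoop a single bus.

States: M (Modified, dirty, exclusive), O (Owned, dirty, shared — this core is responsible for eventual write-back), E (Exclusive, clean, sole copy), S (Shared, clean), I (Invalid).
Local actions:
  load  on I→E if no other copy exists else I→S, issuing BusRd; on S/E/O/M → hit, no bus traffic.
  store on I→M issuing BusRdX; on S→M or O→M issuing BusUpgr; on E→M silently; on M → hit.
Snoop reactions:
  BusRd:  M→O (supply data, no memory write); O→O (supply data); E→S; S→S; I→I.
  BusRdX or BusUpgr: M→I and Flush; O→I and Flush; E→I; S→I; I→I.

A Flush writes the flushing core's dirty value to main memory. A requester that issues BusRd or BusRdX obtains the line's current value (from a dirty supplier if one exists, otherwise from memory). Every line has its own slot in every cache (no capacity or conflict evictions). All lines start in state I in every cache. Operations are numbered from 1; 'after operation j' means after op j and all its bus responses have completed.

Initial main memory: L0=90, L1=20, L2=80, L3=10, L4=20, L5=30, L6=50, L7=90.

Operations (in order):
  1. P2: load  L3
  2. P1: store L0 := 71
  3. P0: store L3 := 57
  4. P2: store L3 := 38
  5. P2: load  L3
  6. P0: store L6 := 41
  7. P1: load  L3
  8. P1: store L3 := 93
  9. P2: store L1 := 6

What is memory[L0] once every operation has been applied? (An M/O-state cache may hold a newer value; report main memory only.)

step 1: P2: load  L3  ⟶  IIE  (L3)  txn=BusRd  M[L3]=10
step 2: P1: store L0 := 71  ⟶  IMI  (L0)  txn=BusRdX  M[L0]=90
step 3: P0: store L3 := 57  ⟶  MII  (L3)  txn=BusRdX  M[L3]=10
step 4: P2: store L3 := 38  ⟶  IIM  (L3)  txn=BusRdX+Flush  M[L3]=57
step 5: P2: load  L3  ⟶  IIM  (L3)  txn=∅  M[L3]=57
step 6: P0: store L6 := 41  ⟶  MII  (L6)  txn=BusRdX  M[L6]=50
step 7: P1: load  L3  ⟶  ISO  (L3)  txn=BusRd  M[L3]=57
step 8: P1: store L3 := 93  ⟶  IMI  (L3)  txn=BusUpgr+Flush  M[L3]=38
step 9: P2: store L1 := 6  ⟶  IIM  (L1)  txn=BusRdX  M[L1]=20

memory[L0] = 90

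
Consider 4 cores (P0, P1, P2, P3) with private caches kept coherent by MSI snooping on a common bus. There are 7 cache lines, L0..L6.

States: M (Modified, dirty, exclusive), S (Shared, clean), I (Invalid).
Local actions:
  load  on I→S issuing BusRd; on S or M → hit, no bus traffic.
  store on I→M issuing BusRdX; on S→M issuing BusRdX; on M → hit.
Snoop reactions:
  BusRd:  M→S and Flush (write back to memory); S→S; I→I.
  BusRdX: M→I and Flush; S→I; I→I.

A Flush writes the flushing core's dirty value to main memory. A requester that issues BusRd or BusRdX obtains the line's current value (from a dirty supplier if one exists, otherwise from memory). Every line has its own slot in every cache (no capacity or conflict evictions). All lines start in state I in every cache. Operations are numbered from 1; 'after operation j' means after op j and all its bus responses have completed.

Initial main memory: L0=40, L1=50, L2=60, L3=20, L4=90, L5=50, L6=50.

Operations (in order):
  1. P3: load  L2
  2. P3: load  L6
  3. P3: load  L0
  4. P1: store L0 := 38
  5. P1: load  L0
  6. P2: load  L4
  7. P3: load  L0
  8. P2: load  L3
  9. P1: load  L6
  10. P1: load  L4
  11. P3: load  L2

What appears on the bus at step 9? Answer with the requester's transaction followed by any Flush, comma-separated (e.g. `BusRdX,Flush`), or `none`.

bus = BusRd

[1] P3: load  L2 | P0:I, P1:I, P2:I, P3:S(60) | bus: BusRd
[2] P3: load  L6 | P0:I, P1:I, P2:I, P3:S(50) | bus: BusRd
[3] P3: load  L0 | P0:I, P1:I, P2:I, P3:S(40) | bus: BusRd
[4] P1: store L0 := 38 | P0:I, P1:M(38), P2:I, P3:I | bus: BusRdX
[5] P1: load  L0 | P0:I, P1:M(38), P2:I, P3:I | bus: none
[6] P2: load  L4 | P0:I, P1:I, P2:S(90), P3:I | bus: BusRd
[7] P3: load  L0 | P0:I, P1:S(38), P2:I, P3:S(38) | bus: BusRd,Flush
[8] P2: load  L3 | P0:I, P1:I, P2:S(20), P3:I | bus: BusRd
[9] P1: load  L6 | P0:I, P1:S(50), P2:I, P3:S(50) | bus: BusRd
[10] P1: load  L4 | P0:I, P1:S(90), P2:S(90), P3:I | bus: BusRd
[11] P3: load  L2 | P0:I, P1:I, P2:I, P3:S(60) | bus: none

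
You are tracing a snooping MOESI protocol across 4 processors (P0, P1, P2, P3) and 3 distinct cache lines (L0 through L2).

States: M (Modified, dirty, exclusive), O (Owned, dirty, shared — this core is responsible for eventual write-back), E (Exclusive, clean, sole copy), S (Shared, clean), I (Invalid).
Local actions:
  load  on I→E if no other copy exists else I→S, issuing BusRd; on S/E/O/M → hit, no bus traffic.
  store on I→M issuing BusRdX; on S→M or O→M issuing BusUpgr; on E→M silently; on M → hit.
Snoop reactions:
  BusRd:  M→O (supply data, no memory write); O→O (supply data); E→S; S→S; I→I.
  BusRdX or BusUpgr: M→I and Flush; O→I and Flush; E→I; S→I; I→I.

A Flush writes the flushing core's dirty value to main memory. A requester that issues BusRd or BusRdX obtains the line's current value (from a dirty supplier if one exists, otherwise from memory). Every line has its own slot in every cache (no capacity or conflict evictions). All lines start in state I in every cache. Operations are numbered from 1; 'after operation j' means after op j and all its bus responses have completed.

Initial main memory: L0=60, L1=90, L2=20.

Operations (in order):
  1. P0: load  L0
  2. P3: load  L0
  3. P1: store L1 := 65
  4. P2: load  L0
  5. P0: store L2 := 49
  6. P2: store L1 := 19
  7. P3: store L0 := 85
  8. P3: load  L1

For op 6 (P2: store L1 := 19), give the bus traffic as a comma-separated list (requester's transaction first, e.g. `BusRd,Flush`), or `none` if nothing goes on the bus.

[1] P0: load  L0 | P0:E(60), P1:I, P2:I, P3:I | bus: BusRd
[2] P3: load  L0 | P0:S(60), P1:I, P2:I, P3:S(60) | bus: BusRd
[3] P1: store L1 := 65 | P0:I, P1:M(65), P2:I, P3:I | bus: BusRdX
[4] P2: load  L0 | P0:S(60), P1:I, P2:S(60), P3:S(60) | bus: BusRd
[5] P0: store L2 := 49 | P0:M(49), P1:I, P2:I, P3:I | bus: BusRdX
[6] P2: store L1 := 19 | P0:I, P1:I, P2:M(19), P3:I | bus: BusRdX,Flush
[7] P3: store L0 := 85 | P0:I, P1:I, P2:I, P3:M(85) | bus: BusUpgr
[8] P3: load  L1 | P0:I, P1:I, P2:O(19), P3:S(19) | bus: BusRd

bus = BusRdX,Flush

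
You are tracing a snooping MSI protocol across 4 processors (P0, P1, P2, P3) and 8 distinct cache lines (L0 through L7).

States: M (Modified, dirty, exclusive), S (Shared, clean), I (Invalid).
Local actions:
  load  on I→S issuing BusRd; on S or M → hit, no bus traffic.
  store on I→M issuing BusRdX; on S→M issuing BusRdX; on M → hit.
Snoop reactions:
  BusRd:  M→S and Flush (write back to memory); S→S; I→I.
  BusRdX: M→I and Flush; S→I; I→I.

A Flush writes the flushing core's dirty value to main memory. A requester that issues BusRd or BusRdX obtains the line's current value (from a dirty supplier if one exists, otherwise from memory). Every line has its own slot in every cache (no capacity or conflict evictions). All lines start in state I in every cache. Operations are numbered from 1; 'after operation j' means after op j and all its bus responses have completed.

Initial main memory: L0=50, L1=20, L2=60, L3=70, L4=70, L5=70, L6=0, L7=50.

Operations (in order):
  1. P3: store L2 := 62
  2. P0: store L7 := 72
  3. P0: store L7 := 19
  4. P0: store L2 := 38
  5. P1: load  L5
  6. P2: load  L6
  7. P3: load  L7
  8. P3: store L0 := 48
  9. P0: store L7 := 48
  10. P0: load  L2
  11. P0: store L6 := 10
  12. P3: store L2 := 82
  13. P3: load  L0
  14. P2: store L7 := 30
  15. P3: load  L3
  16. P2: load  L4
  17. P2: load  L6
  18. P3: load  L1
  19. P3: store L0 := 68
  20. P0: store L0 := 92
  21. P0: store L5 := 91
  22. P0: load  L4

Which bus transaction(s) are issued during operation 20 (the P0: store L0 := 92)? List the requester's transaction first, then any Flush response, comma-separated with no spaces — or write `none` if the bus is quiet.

[1] P3: store L2 := 62 | P0:I, P1:I, P2:I, P3:M(62) | bus: BusRdX
[2] P0: store L7 := 72 | P0:M(72), P1:I, P2:I, P3:I | bus: BusRdX
[3] P0: store L7 := 19 | P0:M(19), P1:I, P2:I, P3:I | bus: none
[4] P0: store L2 := 38 | P0:M(38), P1:I, P2:I, P3:I | bus: BusRdX,Flush
[5] P1: load  L5 | P0:I, P1:S(70), P2:I, P3:I | bus: BusRd
[6] P2: load  L6 | P0:I, P1:I, P2:S(0), P3:I | bus: BusRd
[7] P3: load  L7 | P0:S(19), P1:I, P2:I, P3:S(19) | bus: BusRd,Flush
[8] P3: store L0 := 48 | P0:I, P1:I, P2:I, P3:M(48) | bus: BusRdX
[9] P0: store L7 := 48 | P0:M(48), P1:I, P2:I, P3:I | bus: BusRdX
[10] P0: load  L2 | P0:M(38), P1:I, P2:I, P3:I | bus: none
[11] P0: store L6 := 10 | P0:M(10), P1:I, P2:I, P3:I | bus: BusRdX
[12] P3: store L2 := 82 | P0:I, P1:I, P2:I, P3:M(82) | bus: BusRdX,Flush
[13] P3: load  L0 | P0:I, P1:I, P2:I, P3:M(48) | bus: none
[14] P2: store L7 := 30 | P0:I, P1:I, P2:M(30), P3:I | bus: BusRdX,Flush
[15] P3: load  L3 | P0:I, P1:I, P2:I, P3:S(70) | bus: BusRd
[16] P2: load  L4 | P0:I, P1:I, P2:S(70), P3:I | bus: BusRd
[17] P2: load  L6 | P0:S(10), P1:I, P2:S(10), P3:I | bus: BusRd,Flush
[18] P3: load  L1 | P0:I, P1:I, P2:I, P3:S(20) | bus: BusRd
[19] P3: store L0 := 68 | P0:I, P1:I, P2:I, P3:M(68) | bus: none
[20] P0: store L0 := 92 | P0:M(92), P1:I, P2:I, P3:I | bus: BusRdX,Flush
[21] P0: store L5 := 91 | P0:M(91), P1:I, P2:I, P3:I | bus: BusRdX
[22] P0: load  L4 | P0:S(70), P1:I, P2:S(70), P3:I | bus: BusRd

bus = BusRdX,Flush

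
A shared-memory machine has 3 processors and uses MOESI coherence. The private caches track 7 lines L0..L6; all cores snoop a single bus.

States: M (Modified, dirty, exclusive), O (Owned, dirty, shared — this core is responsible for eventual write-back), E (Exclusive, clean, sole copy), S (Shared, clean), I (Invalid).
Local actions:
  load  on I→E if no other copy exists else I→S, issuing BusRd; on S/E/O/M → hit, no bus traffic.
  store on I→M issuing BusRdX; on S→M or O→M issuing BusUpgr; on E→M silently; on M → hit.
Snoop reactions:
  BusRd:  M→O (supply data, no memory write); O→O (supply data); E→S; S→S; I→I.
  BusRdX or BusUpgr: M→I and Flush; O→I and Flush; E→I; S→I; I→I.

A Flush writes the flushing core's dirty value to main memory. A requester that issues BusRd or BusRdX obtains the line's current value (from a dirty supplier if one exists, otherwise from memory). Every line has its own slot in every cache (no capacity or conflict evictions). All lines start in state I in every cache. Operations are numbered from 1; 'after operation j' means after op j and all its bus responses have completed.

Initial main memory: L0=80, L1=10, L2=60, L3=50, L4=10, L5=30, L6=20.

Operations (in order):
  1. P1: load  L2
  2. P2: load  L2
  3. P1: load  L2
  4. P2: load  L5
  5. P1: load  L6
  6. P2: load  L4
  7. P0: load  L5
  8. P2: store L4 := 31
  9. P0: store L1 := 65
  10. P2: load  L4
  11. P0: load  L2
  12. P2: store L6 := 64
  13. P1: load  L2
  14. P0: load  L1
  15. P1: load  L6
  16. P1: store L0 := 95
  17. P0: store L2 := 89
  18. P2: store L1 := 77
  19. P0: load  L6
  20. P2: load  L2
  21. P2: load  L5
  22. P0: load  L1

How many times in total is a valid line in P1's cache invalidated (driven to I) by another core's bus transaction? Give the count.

1. P1: load  L2  bus=[BusRd]  L2: P0=I P1=E P2=I  mem[L2]=60
2. P2: load  L2  bus=[BusRd]  L2: P0=I P1=S P2=S  mem[L2]=60
3. P1: load  L2  bus=[-]  L2: P0=I P1=S P2=S  mem[L2]=60
4. P2: load  L5  bus=[BusRd]  L5: P0=I P1=I P2=E  mem[L5]=30
5. P1: load  L6  bus=[BusRd]  L6: P0=I P1=E P2=I  mem[L6]=20
6. P2: load  L4  bus=[BusRd]  L4: P0=I P1=I P2=E  mem[L4]=10
7. P0: load  L5  bus=[BusRd]  L5: P0=S P1=I P2=S  mem[L5]=30
8. P2: store L4 := 31  bus=[-]  L4: P0=I P1=I P2=M  mem[L4]=10
9. P0: store L1 := 65  bus=[BusRdX]  L1: P0=M P1=I P2=I  mem[L1]=10
10. P2: load  L4  bus=[-]  L4: P0=I P1=I P2=M  mem[L4]=10
11. P0: load  L2  bus=[BusRd]  L2: P0=S P1=S P2=S  mem[L2]=60
12. P2: store L6 := 64  bus=[BusRdX]  L6: P0=I P1=I P2=M  mem[L6]=20
13. P1: load  L2  bus=[-]  L2: P0=S P1=S P2=S  mem[L2]=60
14. P0: load  L1  bus=[-]  L1: P0=M P1=I P2=I  mem[L1]=10
15. P1: load  L6  bus=[BusRd]  L6: P0=I P1=S P2=O  mem[L6]=20
16. P1: store L0 := 95  bus=[BusRdX]  L0: P0=I P1=M P2=I  mem[L0]=80
17. P0: store L2 := 89  bus=[BusUpgr]  L2: P0=M P1=I P2=I  mem[L2]=60
18. P2: store L1 := 77  bus=[BusRdX,Flush]  L1: P0=I P1=I P2=M  mem[L1]=65
19. P0: load  L6  bus=[BusRd]  L6: P0=S P1=S P2=O  mem[L6]=20
20. P2: load  L2  bus=[BusRd]  L2: P0=O P1=I P2=S  mem[L2]=60
21. P2: load  L5  bus=[-]  L5: P0=S P1=I P2=S  mem[L5]=30
22. P0: load  L1  bus=[BusRd]  L1: P0=S P1=I P2=O  mem[L1]=65

invalidations = 2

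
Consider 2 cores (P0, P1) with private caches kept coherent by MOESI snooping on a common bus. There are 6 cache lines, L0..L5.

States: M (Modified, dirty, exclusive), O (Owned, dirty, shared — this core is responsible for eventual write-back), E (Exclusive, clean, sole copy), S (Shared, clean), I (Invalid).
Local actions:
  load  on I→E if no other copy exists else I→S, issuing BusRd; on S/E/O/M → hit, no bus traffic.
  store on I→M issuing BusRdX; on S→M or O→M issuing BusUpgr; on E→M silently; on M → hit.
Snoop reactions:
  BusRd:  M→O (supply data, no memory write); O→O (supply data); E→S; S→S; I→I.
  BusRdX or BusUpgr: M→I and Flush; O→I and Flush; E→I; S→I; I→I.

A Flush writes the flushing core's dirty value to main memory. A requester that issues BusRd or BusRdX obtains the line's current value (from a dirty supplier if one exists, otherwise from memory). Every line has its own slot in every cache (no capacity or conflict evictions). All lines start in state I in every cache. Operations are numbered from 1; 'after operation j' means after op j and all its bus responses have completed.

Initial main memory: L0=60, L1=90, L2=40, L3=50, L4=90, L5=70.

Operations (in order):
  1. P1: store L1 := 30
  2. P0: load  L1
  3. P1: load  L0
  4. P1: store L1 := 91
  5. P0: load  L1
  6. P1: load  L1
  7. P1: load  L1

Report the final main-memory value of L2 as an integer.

memory[L2] = 40

  op1 P1: store L1 := 30 → I/M on L1; bus BusRdX; mem=90
  op2 P0: load  L1 → S/O on L1; bus BusRd; mem=90
  op3 P1: load  L0 → I/E on L0; bus BusRd; mem=60
  op4 P1: store L1 := 91 → I/M on L1; bus BusUpgr; mem=90
  op5 P0: load  L1 → S/O on L1; bus BusRd; mem=90
  op6 P1: load  L1 → S/O on L1; bus (none); mem=90
  op7 P1: load  L1 → S/O on L1; bus (none); mem=90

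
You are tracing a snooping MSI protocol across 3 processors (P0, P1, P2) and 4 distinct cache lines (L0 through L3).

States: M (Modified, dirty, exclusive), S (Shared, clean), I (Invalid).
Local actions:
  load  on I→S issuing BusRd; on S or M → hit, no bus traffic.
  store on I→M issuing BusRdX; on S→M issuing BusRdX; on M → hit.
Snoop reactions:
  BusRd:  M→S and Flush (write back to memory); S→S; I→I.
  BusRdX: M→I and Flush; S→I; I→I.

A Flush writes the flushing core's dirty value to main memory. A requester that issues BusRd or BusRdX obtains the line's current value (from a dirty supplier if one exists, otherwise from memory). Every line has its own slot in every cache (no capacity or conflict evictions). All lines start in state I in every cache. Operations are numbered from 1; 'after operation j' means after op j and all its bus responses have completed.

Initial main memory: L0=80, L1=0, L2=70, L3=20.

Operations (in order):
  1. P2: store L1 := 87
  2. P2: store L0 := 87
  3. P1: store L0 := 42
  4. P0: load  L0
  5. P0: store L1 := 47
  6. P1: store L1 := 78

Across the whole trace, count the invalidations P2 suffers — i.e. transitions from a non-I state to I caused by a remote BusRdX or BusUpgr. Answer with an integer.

1. P2: store L1 := 87  bus=[BusRdX]  L1: P0=I P1=I P2=M  mem[L1]=0
2. P2: store L0 := 87  bus=[BusRdX]  L0: P0=I P1=I P2=M  mem[L0]=80
3. P1: store L0 := 42  bus=[BusRdX,Flush]  L0: P0=I P1=M P2=I  mem[L0]=87
4. P0: load  L0  bus=[BusRd,Flush]  L0: P0=S P1=S P2=I  mem[L0]=42
5. P0: store L1 := 47  bus=[BusRdX,Flush]  L1: P0=M P1=I P2=I  mem[L1]=87
6. P1: store L1 := 78  bus=[BusRdX,Flush]  L1: P0=I P1=M P2=I  mem[L1]=47

invalidations = 2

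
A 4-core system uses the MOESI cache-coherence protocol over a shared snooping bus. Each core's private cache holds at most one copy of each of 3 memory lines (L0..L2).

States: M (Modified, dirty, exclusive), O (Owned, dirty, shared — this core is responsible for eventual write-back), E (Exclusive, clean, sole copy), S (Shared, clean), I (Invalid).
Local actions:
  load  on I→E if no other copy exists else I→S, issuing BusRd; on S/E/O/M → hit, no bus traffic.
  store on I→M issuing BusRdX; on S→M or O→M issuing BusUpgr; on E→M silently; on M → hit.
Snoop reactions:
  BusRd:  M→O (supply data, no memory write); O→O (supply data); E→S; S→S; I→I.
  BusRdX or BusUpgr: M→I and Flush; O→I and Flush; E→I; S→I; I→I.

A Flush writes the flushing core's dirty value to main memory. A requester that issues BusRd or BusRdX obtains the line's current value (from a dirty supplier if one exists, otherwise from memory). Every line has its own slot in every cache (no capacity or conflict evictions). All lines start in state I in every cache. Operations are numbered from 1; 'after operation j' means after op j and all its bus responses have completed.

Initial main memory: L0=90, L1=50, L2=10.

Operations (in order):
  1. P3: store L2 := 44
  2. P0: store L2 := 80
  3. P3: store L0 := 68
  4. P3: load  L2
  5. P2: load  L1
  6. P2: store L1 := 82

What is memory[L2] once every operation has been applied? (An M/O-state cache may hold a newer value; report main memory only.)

memory[L2] = 44

1. P3: store L2 := 44  bus=[BusRdX]  L2: P0=I P1=I P2=I P3=M  mem[L2]=10
2. P0: store L2 := 80  bus=[BusRdX,Flush]  L2: P0=M P1=I P2=I P3=I  mem[L2]=44
3. P3: store L0 := 68  bus=[BusRdX]  L0: P0=I P1=I P2=I P3=M  mem[L0]=90
4. P3: load  L2  bus=[BusRd]  L2: P0=O P1=I P2=I P3=S  mem[L2]=44
5. P2: load  L1  bus=[BusRd]  L1: P0=I P1=I P2=E P3=I  mem[L1]=50
6. P2: store L1 := 82  bus=[-]  L1: P0=I P1=I P2=M P3=I  mem[L1]=50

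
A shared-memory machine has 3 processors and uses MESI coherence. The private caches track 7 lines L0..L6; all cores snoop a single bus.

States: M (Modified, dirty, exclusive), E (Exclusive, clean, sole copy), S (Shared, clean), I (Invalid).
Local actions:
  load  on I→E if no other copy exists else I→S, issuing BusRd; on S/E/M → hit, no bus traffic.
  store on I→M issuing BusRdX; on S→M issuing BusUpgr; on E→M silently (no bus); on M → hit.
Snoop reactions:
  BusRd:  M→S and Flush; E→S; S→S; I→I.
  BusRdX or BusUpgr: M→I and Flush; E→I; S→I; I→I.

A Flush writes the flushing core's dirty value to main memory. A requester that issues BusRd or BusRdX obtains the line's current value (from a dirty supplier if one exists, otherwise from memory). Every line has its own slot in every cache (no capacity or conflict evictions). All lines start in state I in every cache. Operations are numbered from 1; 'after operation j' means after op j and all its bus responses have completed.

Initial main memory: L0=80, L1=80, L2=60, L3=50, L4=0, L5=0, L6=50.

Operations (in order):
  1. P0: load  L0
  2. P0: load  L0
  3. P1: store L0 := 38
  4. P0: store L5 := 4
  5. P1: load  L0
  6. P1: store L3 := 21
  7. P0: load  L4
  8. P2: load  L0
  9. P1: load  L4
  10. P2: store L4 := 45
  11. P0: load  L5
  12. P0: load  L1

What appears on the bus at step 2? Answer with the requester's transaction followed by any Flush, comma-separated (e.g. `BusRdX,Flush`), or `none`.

[1] P0: load  L0 | P0:E(80), P1:I, P2:I | bus: BusRd
[2] P0: load  L0 | P0:E(80), P1:I, P2:I | bus: none
[3] P1: store L0 := 38 | P0:I, P1:M(38), P2:I | bus: BusRdX
[4] P0: store L5 := 4 | P0:M(4), P1:I, P2:I | bus: BusRdX
[5] P1: load  L0 | P0:I, P1:M(38), P2:I | bus: none
[6] P1: store L3 := 21 | P0:I, P1:M(21), P2:I | bus: BusRdX
[7] P0: load  L4 | P0:E(0), P1:I, P2:I | bus: BusRd
[8] P2: load  L0 | P0:I, P1:S(38), P2:S(38) | bus: BusRd,Flush
[9] P1: load  L4 | P0:S(0), P1:S(0), P2:I | bus: BusRd
[10] P2: store L4 := 45 | P0:I, P1:I, P2:M(45) | bus: BusRdX
[11] P0: load  L5 | P0:M(4), P1:I, P2:I | bus: none
[12] P0: load  L1 | P0:E(80), P1:I, P2:I | bus: BusRd

bus = none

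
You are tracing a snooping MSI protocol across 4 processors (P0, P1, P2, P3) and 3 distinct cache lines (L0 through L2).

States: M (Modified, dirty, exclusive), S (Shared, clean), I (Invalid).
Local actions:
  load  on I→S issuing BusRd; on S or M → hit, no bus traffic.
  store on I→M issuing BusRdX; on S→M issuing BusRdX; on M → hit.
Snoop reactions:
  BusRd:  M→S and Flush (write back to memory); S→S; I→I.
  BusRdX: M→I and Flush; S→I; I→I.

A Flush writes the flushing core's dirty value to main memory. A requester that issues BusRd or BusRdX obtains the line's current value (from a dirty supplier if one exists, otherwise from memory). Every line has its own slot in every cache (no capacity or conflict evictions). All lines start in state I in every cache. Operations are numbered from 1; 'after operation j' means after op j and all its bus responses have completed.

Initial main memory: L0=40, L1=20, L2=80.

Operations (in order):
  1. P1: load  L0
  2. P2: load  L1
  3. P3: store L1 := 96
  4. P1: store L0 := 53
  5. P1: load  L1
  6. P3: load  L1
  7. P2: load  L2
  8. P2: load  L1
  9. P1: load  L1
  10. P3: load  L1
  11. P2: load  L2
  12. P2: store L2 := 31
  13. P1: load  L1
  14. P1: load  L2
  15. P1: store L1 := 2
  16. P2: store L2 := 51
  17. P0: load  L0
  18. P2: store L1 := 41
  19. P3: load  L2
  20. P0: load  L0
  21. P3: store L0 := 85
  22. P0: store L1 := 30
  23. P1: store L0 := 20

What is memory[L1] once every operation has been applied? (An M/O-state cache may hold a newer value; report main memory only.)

[1] P1: load  L0 | P0:I, P1:S(40), P2:I, P3:I | bus: BusRd
[2] P2: load  L1 | P0:I, P1:I, P2:S(20), P3:I | bus: BusRd
[3] P3: store L1 := 96 | P0:I, P1:I, P2:I, P3:M(96) | bus: BusRdX
[4] P1: store L0 := 53 | P0:I, P1:M(53), P2:I, P3:I | bus: BusRdX
[5] P1: load  L1 | P0:I, P1:S(96), P2:I, P3:S(96) | bus: BusRd,Flush
[6] P3: load  L1 | P0:I, P1:S(96), P2:I, P3:S(96) | bus: none
[7] P2: load  L2 | P0:I, P1:I, P2:S(80), P3:I | bus: BusRd
[8] P2: load  L1 | P0:I, P1:S(96), P2:S(96), P3:S(96) | bus: BusRd
[9] P1: load  L1 | P0:I, P1:S(96), P2:S(96), P3:S(96) | bus: none
[10] P3: load  L1 | P0:I, P1:S(96), P2:S(96), P3:S(96) | bus: none
[11] P2: load  L2 | P0:I, P1:I, P2:S(80), P3:I | bus: none
[12] P2: store L2 := 31 | P0:I, P1:I, P2:M(31), P3:I | bus: BusRdX
[13] P1: load  L1 | P0:I, P1:S(96), P2:S(96), P3:S(96) | bus: none
[14] P1: load  L2 | P0:I, P1:S(31), P2:S(31), P3:I | bus: BusRd,Flush
[15] P1: store L1 := 2 | P0:I, P1:M(2), P2:I, P3:I | bus: BusRdX
[16] P2: store L2 := 51 | P0:I, P1:I, P2:M(51), P3:I | bus: BusRdX
[17] P0: load  L0 | P0:S(53), P1:S(53), P2:I, P3:I | bus: BusRd,Flush
[18] P2: store L1 := 41 | P0:I, P1:I, P2:M(41), P3:I | bus: BusRdX,Flush
[19] P3: load  L2 | P0:I, P1:I, P2:S(51), P3:S(51) | bus: BusRd,Flush
[20] P0: load  L0 | P0:S(53), P1:S(53), P2:I, P3:I | bus: none
[21] P3: store L0 := 85 | P0:I, P1:I, P2:I, P3:M(85) | bus: BusRdX
[22] P0: store L1 := 30 | P0:M(30), P1:I, P2:I, P3:I | bus: BusRdX,Flush
[23] P1: store L0 := 20 | P0:I, P1:M(20), P2:I, P3:I | bus: BusRdX,Flush

memory[L1] = 41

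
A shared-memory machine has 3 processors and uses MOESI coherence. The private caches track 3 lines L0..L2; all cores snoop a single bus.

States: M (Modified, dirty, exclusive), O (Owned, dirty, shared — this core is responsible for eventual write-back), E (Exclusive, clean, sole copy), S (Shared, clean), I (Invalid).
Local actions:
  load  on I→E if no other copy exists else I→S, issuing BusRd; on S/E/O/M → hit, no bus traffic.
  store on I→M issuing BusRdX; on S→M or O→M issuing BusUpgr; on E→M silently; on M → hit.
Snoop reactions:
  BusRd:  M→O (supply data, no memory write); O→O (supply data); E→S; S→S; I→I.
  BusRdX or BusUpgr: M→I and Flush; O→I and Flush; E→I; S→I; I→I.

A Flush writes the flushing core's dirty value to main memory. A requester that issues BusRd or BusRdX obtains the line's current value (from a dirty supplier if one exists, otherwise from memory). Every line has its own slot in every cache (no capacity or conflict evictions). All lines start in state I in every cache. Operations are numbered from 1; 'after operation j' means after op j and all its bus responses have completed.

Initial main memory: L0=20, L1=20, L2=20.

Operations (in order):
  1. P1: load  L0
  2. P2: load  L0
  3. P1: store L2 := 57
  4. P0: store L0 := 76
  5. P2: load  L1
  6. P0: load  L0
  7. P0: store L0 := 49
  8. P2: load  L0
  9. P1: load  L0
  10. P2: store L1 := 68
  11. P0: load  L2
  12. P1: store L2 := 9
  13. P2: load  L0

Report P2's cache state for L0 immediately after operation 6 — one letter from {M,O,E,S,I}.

state = I

  op1 P1: load  L0 → I/E/I on L0; bus BusRd; mem=20
  op2 P2: load  L0 → I/S/S on L0; bus BusRd; mem=20
  op3 P1: store L2 := 57 → I/M/I on L2; bus BusRdX; mem=20
  op4 P0: store L0 := 76 → M/I/I on L0; bus BusRdX; mem=20
  op5 P2: load  L1 → I/I/E on L1; bus BusRd; mem=20
  op6 P0: load  L0 → M/I/I on L0; bus (none); mem=20
  op7 P0: store L0 := 49 → M/I/I on L0; bus (none); mem=20
  op8 P2: load  L0 → O/I/S on L0; bus BusRd; mem=20
  op9 P1: load  L0 → O/S/S on L0; bus BusRd; mem=20
  op10 P2: store L1 := 68 → I/I/M on L1; bus (none); mem=20
  op11 P0: load  L2 → S/O/I on L2; bus BusRd; mem=20
  op12 P1: store L2 := 9 → I/M/I on L2; bus BusUpgr; mem=20
  op13 P2: load  L0 → O/S/S on L0; bus (none); mem=20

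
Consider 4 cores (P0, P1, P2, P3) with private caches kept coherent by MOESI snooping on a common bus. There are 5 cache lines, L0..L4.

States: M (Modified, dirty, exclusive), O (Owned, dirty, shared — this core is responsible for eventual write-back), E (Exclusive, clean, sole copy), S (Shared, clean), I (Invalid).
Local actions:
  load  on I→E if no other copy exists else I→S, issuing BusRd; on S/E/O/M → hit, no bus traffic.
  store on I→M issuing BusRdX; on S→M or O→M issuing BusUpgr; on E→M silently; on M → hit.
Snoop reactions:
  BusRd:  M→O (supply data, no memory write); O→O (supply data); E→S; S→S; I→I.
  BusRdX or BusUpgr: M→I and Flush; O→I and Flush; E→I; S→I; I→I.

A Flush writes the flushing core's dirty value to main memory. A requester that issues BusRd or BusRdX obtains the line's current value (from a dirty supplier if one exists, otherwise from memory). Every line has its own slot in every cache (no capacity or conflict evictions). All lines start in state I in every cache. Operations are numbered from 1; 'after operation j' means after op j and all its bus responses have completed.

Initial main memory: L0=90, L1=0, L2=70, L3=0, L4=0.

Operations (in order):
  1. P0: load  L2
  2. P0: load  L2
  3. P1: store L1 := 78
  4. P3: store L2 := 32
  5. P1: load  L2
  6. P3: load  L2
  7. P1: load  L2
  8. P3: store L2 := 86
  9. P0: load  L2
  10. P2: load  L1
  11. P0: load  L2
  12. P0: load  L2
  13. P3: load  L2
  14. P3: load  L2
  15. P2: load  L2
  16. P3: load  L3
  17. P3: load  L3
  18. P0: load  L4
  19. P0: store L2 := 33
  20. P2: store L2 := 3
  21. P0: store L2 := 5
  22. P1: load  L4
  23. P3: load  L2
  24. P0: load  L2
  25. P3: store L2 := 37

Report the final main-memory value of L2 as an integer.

step 1: P0: load  L2  ⟶  EIII  (L2)  txn=BusRd  M[L2]=70
step 2: P0: load  L2  ⟶  EIII  (L2)  txn=∅  M[L2]=70
step 3: P1: store L1 := 78  ⟶  IMII  (L1)  txn=BusRdX  M[L1]=0
step 4: P3: store L2 := 32  ⟶  IIIM  (L2)  txn=BusRdX  M[L2]=70
step 5: P1: load  L2  ⟶  ISIO  (L2)  txn=BusRd  M[L2]=70
step 6: P3: load  L2  ⟶  ISIO  (L2)  txn=∅  M[L2]=70
step 7: P1: load  L2  ⟶  ISIO  (L2)  txn=∅  M[L2]=70
step 8: P3: store L2 := 86  ⟶  IIIM  (L2)  txn=BusUpgr  M[L2]=70
step 9: P0: load  L2  ⟶  SIIO  (L2)  txn=BusRd  M[L2]=70
step 10: P2: load  L1  ⟶  IOSI  (L1)  txn=BusRd  M[L1]=0
step 11: P0: load  L2  ⟶  SIIO  (L2)  txn=∅  M[L2]=70
step 12: P0: load  L2  ⟶  SIIO  (L2)  txn=∅  M[L2]=70
step 13: P3: load  L2  ⟶  SIIO  (L2)  txn=∅  M[L2]=70
step 14: P3: load  L2  ⟶  SIIO  (L2)  txn=∅  M[L2]=70
step 15: P2: load  L2  ⟶  SISO  (L2)  txn=BusRd  M[L2]=70
step 16: P3: load  L3  ⟶  IIIE  (L3)  txn=BusRd  M[L3]=0
step 17: P3: load  L3  ⟶  IIIE  (L3)  txn=∅  M[L3]=0
step 18: P0: load  L4  ⟶  EIII  (L4)  txn=BusRd  M[L4]=0
step 19: P0: store L2 := 33  ⟶  MIII  (L2)  txn=BusUpgr+Flush  M[L2]=86
step 20: P2: store L2 := 3  ⟶  IIMI  (L2)  txn=BusRdX+Flush  M[L2]=33
step 21: P0: store L2 := 5  ⟶  MIII  (L2)  txn=BusRdX+Flush  M[L2]=3
step 22: P1: load  L4  ⟶  SSII  (L4)  txn=BusRd  M[L4]=0
step 23: P3: load  L2  ⟶  OIIS  (L2)  txn=BusRd  M[L2]=3
step 24: P0: load  L2  ⟶  OIIS  (L2)  txn=∅  M[L2]=3
step 25: P3: store L2 := 37  ⟶  IIIM  (L2)  txn=BusUpgr+Flush  M[L2]=5

memory[L2] = 5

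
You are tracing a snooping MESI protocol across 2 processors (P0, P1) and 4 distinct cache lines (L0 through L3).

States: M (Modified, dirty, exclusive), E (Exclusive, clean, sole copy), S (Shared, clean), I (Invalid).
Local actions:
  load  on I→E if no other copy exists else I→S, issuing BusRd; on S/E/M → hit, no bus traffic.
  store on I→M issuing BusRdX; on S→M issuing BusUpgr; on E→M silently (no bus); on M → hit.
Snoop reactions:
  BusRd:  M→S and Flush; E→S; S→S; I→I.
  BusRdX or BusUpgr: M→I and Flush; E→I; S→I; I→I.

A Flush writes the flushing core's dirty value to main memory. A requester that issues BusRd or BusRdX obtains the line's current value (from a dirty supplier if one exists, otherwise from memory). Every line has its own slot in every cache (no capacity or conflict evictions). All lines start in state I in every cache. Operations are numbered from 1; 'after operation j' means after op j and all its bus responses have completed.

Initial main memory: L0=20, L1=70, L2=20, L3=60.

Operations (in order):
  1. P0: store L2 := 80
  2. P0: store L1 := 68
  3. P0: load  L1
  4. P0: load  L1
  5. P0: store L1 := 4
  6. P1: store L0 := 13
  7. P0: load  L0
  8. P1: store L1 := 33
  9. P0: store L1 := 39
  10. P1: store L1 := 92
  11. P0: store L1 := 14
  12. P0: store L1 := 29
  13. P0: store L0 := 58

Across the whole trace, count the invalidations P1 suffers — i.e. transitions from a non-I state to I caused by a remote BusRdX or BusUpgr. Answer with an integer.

1. P0: store L2 := 80  bus=[BusRdX]  L2: P0=M P1=I  mem[L2]=20
2. P0: store L1 := 68  bus=[BusRdX]  L1: P0=M P1=I  mem[L1]=70
3. P0: load  L1  bus=[-]  L1: P0=M P1=I  mem[L1]=70
4. P0: load  L1  bus=[-]  L1: P0=M P1=I  mem[L1]=70
5. P0: store L1 := 4  bus=[-]  L1: P0=M P1=I  mem[L1]=70
6. P1: store L0 := 13  bus=[BusRdX]  L0: P0=I P1=M  mem[L0]=20
7. P0: load  L0  bus=[BusRd,Flush]  L0: P0=S P1=S  mem[L0]=13
8. P1: store L1 := 33  bus=[BusRdX,Flush]  L1: P0=I P1=M  mem[L1]=4
9. P0: store L1 := 39  bus=[BusRdX,Flush]  L1: P0=M P1=I  mem[L1]=33
10. P1: store L1 := 92  bus=[BusRdX,Flush]  L1: P0=I P1=M  mem[L1]=39
11. P0: store L1 := 14  bus=[BusRdX,Flush]  L1: P0=M P1=I  mem[L1]=92
12. P0: store L1 := 29  bus=[-]  L1: P0=M P1=I  mem[L1]=92
13. P0: store L0 := 58  bus=[BusUpgr]  L0: P0=M P1=I  mem[L0]=13

invalidations = 3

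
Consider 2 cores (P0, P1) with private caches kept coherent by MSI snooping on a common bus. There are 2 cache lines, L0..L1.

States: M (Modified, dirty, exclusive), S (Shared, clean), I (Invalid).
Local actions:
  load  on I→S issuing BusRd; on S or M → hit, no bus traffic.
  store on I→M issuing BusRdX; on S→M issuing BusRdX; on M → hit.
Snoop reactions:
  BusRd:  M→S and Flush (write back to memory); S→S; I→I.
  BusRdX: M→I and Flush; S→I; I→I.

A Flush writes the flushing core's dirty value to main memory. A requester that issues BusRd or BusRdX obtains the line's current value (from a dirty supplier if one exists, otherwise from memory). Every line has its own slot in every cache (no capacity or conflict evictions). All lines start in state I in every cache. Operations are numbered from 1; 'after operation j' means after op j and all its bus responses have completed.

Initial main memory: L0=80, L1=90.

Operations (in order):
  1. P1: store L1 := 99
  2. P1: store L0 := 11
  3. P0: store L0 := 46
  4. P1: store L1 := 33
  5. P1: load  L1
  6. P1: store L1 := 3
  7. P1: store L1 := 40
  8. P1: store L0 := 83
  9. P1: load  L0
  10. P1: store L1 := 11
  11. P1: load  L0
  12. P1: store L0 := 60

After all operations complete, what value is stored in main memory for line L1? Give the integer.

memory[L1] = 90

[1] P1: store L1 := 99 | P0:I, P1:M(99) | bus: BusRdX
[2] P1: store L0 := 11 | P0:I, P1:M(11) | bus: BusRdX
[3] P0: store L0 := 46 | P0:M(46), P1:I | bus: BusRdX,Flush
[4] P1: store L1 := 33 | P0:I, P1:M(33) | bus: none
[5] P1: load  L1 | P0:I, P1:M(33) | bus: none
[6] P1: store L1 := 3 | P0:I, P1:M(3) | bus: none
[7] P1: store L1 := 40 | P0:I, P1:M(40) | bus: none
[8] P1: store L0 := 83 | P0:I, P1:M(83) | bus: BusRdX,Flush
[9] P1: load  L0 | P0:I, P1:M(83) | bus: none
[10] P1: store L1 := 11 | P0:I, P1:M(11) | bus: none
[11] P1: load  L0 | P0:I, P1:M(83) | bus: none
[12] P1: store L0 := 60 | P0:I, P1:M(60) | bus: none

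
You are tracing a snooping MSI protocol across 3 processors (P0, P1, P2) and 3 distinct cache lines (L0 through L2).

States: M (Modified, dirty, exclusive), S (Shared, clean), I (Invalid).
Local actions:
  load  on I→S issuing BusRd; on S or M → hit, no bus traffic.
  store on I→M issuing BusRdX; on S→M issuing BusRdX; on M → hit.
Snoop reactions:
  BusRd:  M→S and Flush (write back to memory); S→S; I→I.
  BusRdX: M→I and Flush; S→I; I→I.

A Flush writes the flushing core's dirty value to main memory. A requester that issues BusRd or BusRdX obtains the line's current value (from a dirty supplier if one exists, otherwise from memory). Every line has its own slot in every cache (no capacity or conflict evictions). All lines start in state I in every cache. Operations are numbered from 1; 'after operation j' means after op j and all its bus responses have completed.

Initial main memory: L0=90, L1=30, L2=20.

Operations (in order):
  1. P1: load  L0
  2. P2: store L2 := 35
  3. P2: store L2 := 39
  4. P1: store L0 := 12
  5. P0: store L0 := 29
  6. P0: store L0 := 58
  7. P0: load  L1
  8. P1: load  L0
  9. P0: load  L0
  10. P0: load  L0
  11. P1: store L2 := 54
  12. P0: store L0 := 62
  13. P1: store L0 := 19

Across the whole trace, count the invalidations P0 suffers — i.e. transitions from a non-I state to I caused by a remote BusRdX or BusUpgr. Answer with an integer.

  op1 P1: load  L0 → I/S/I on L0; bus BusRd; mem=90
  op2 P2: store L2 := 35 → I/I/M on L2; bus BusRdX; mem=20
  op3 P2: store L2 := 39 → I/I/M on L2; bus (none); mem=20
  op4 P1: store L0 := 12 → I/M/I on L0; bus BusRdX; mem=90
  op5 P0: store L0 := 29 → M/I/I on L0; bus BusRdX Flush; mem=12
  op6 P0: store L0 := 58 → M/I/I on L0; bus (none); mem=12
  op7 P0: load  L1 → S/I/I on L1; bus BusRd; mem=30
  op8 P1: load  L0 → S/S/I on L0; bus BusRd Flush; mem=58
  op9 P0: load  L0 → S/S/I on L0; bus (none); mem=58
  op10 P0: load  L0 → S/S/I on L0; bus (none); mem=58
  op11 P1: store L2 := 54 → I/M/I on L2; bus BusRdX Flush; mem=39
  op12 P0: store L0 := 62 → M/I/I on L0; bus BusRdX; mem=58
  op13 P1: store L0 := 19 → I/M/I on L0; bus BusRdX Flush; mem=62

invalidations = 1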